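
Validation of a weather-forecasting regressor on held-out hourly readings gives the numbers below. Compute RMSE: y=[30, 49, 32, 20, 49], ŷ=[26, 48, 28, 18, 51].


MSE = 41/5 = 8.2
RMSE = √(41/5) = 2.8636

2.8636


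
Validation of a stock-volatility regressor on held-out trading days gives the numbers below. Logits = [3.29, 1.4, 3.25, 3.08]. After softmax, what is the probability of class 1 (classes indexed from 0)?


Exponentials: e^3.29=26.8429, e^1.4=4.0552, e^3.25=25.7903, e^3.08=21.7584
Sum = 78.4468
Softmax = [0.3422, 0.0517, 0.3288, 0.2774]
p[1] = 4.0552/78.4468 = 0.0517

0.0517


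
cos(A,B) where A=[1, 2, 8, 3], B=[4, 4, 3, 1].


A·B = 1·4 + 2·4 + 8·3 + 3·1 = 39
‖A‖ = √78 = 8.8318, ‖B‖ = √42 = 6.4807
cos = 39/(√78·√42) = 39/√3276 = 0.6814

0.6814


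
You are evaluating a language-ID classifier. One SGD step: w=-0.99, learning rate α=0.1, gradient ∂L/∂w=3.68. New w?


w_new = w - α·∇
= -0.99 - 0.1·3.68
= -0.99 - 0.368
= -1.358

-1.358


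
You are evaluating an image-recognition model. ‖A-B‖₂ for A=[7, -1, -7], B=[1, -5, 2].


d = √((7-1)² + (-1+ 5)² + (-7-2)²)
  = √(36 + 16 + 81)
  = √133 = 11.5326

11.5326


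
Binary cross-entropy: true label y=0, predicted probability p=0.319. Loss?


BCE = -[y·ln(p) + (1-y)·ln(1-p)]
= -0 - 1·ln(1-0.319)
= -ln(0.681) = 0.3842

0.3842


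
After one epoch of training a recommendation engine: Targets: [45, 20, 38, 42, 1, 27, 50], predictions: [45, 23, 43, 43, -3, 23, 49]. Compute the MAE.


Absolute errors: |45-45|=0, |20-23|=3, |38-43|=5, |42-43|=1, |1+ 3|=4, |27-23|=4, |50-49|=1
Sum = 18
MAE = 18/7 = 18/7

18/7


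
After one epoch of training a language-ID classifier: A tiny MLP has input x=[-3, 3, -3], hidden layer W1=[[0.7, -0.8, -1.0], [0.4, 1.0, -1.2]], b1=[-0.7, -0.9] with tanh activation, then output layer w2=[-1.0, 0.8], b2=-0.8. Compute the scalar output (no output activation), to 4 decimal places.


z1[0] = (0.7)·(-3) + (-0.8)·(3) + (-1.0)·(-3) - 0.7 = -2.2
z1[1] = (0.4)·(-3) + (1.0)·(3) + (-1.2)·(-3) - 0.9 = 4.5
h = tanh(z1) = [-0.9757, 0.9998]
output = (-1.0)·(-0.9757) + (0.8)·(0.9998) - 0.8 = 0.9755

0.9755


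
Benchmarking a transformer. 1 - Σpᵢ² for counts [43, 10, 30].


Probabilities: [43/83, 10/83, 30/83] ≈ [0.5181, 0.1205, 0.3614]
Σpᵢ² = (1849 + 100 + 900)/83² = 2849/6889
Gini = 1 - Σpᵢ² = 1 - 2849/6889 = 0.5864

0.5864


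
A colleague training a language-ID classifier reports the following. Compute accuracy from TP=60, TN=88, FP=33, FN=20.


Accuracy = (TP+TN)/(TP+TN+FP+FN)
= (60+88)/(201)
= 148/201 = 73.63%

73.63%


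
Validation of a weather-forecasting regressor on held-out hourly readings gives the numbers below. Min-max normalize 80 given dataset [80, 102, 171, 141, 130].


min=80, max=171
(80-80)/(171-80) = 0/91 = 0.0

0.0


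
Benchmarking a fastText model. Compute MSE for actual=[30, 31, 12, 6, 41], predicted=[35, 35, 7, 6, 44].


Squared errors: (30-35)²=25, (31-35)²=16, (12-7)²=25, (6-6)²=0, (41-44)²=9
Sum = 75
MSE = 75/5 = 15

15


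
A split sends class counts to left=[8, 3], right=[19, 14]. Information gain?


Parent = [27, 17], H_parent = 0.9624
H_left = 0.8454 (n=11), H_right = 0.9834 (n=33)
H_children = (11/44)·0.8454 + (33/44)·0.9834 = 0.9489
IG = 0.9624 - 0.9489 = 0.0135

0.0135


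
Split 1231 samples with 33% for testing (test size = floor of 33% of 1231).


Test = ⌊1231·33/100⌋ = 406
Train = 1231 - 406 = 825

Train: 825, Test: 406


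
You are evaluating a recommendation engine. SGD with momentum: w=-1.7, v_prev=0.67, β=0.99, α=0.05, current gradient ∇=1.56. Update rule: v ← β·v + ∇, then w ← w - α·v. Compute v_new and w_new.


v_new = 0.99·0.67 + 1.56 = 0.6633 + 1.56 = 2.2233
w_new = -1.7 - 0.05·2.2233 = -1.7 - 0.111165 = -1.811165

v_new=2.2233, w_new=-1.811165


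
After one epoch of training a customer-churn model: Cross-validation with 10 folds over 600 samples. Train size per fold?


Fold size = 600/10 = 60
Training per fold = 600 - 60 = 540

540


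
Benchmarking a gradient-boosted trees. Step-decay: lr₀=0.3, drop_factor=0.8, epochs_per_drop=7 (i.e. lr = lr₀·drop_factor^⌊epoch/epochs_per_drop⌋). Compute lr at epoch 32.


n_drops = ⌊32/7⌋ = 4
lr = 0.3·0.8^4 = 0.3·0.4096 = 0.12288

0.12288


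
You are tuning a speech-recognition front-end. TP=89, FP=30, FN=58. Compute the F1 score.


Precision = 89/119 = 0.7479
Recall = 89/147 = 0.6054
F1 = 2·P·R/(P+R) = 2·TP/(2·TP+FP+FN) = 178/(178+30+58) = 178/266 = 0.6692

0.6692


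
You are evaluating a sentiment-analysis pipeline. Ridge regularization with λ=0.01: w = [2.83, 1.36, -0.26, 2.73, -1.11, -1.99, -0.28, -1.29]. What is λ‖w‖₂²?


‖w‖₂² = (2.83)² + (1.36)² + (-0.26)² + (2.73)² + (-1.11)² + (-1.99)² + (-0.28)² + (-1.29)²
     = 8.0089 + 1.8496 + 0.0676 + 7.4529 + 1.2321 + 3.9601 + 0.0784 + 1.6641
     = 24.3137
λ·‖w‖₂² = 0.01·24.3137 = 0.243137

0.243137


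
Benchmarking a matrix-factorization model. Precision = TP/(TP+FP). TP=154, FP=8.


Precision = TP/(TP+FP)
= 154/(154+8)
= 154/162 = 95.06%

95.06%


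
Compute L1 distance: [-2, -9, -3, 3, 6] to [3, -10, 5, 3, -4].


d = |-2-3| + |-9+ 10| + |-3-5| + |3-3| + |6+ 4|
  = 5 + 1 + 8 + 0 + 10
  = 24

24


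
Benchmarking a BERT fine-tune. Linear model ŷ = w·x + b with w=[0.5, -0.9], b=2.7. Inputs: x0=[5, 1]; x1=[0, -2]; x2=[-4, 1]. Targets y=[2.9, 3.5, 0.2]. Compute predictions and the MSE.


ŷ0 = (0.5)·(5) + (-0.9)·(1) + 2.7 = 4.3
ŷ1 = (0.5)·(0) + (-0.9)·(-2) + 2.7 = 4.5
ŷ2 = (0.5)·(-4) + (-0.9)·(1) + 2.7 = -0.2
errors² = [1.96, 1.0, 0.16]
MSE = 3.1200/3 = 1.04

1.04


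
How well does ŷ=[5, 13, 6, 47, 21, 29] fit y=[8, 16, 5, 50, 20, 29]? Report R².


ȳ = 21.3333
SS_res = Σ(y-ŷ)² = 29
SS_tot = Σ(y-ȳ)² = 1355.33
R² = 1 - SS_res/SS_tot = 1 - 0.0214 = 0.9786

0.9786


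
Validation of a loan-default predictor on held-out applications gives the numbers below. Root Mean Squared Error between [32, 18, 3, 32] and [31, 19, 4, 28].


MSE = 19/4 = 4.75
RMSE = √(19/4) = 2.1794

2.1794


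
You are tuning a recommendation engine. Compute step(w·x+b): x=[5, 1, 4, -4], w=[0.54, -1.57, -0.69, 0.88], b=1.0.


z = (5)·(0.54) + (1)·(-1.57) + (4)·(-0.69) + (-4)·(0.88) + 1.0
  = -4.15
step(z) = 0 (z<0)

0


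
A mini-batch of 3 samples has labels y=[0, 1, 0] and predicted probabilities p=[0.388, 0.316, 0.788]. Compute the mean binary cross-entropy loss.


L[0] = -ln(1-0.388) = -ln(0.612) = 0.491
L[1] = -ln(0.316) = 1.152
L[2] = -ln(1-0.788) = -ln(0.212) = 1.5512
mean = (0.491 + 1.152 + 1.5512)/3 = 1.0647

1.0647


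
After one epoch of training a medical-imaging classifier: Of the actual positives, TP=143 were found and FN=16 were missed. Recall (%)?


Recall = TP/(TP+FN)
= 143/(143+16)
= 143/159 = 89.94%

89.94%


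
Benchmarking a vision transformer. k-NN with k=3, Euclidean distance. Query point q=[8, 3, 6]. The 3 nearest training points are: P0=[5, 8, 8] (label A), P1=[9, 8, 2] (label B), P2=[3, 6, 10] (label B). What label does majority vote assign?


d(q,P0) = 6.1644  (label A)
d(q,P1) = 6.4807  (label B)
d(q,P2) = 7.0711  (label B)
Votes: A=1, B=2
Majority → B

B


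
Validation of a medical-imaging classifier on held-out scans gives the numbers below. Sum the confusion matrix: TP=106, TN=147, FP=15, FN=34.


Total = TP + TN + FP + FN
= 106 + 147 + 15 + 34
= 302
(Predicted positive: 121, predicted negative: 181)

302


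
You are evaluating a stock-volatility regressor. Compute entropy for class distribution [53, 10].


Probabilities: [53/63, 10/63] ≈ [0.8413, 0.1587]
H = -((53/63)·log₂(53/63) + (10/63)·log₂(10/63))
  = 0.6313 bits

0.6313 bits


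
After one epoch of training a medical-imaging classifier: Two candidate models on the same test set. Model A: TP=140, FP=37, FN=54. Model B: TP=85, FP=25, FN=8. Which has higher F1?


Model A: P=140/177=0.791, R=140/194=0.7216, F1=2PR/(P+R)=2TP/(2TP+FP+FN)=280/371=0.7547
Model B: P=85/110=0.7727, R=85/93=0.914, F1=2PR/(P+R)=2TP/(2TP+FP+FN)=170/203=0.8374
0.7547 < 0.8374 → Model B

Model B


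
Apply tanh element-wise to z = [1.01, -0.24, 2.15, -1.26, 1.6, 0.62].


tanh(1.01) = 0.7658
tanh(-0.24) = -0.2355
tanh(2.15) = 0.9732
tanh(-1.26) = -0.8511
tanh(1.6) = 0.9217
tanh(0.62) = 0.5511
result = [0.7658, -0.2355, 0.9732, -0.8511, 0.9217, 0.5511]

[0.7658, -0.2355, 0.9732, -0.8511, 0.9217, 0.5511]


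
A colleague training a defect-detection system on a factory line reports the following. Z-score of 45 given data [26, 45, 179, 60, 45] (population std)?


μ = 71, σ = 55.0672
z = (45 - 71)/55.0672 = -0.4722

-0.4722


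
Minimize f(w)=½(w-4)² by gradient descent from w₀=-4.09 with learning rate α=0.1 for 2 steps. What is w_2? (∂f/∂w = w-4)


step 1: grad = -4.09-4 = -8.09; w = -4.09 - 0.1·(-8.09) = -3.281
step 2: grad = -3.281-4 = -7.281; w = -3.281 - 0.1·(-7.281) = -2.5529

-2.5529


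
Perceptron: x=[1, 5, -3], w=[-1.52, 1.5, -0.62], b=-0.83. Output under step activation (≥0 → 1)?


z = (1)·(-1.52) + (5)·(1.5) + (-3)·(-0.62) - 0.83
  = 7.01
step(z) = 1 (z≥0)

1


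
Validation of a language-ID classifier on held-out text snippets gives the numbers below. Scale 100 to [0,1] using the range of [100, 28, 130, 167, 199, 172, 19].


min=19, max=199
(100-19)/(199-19) = 81/180 = 0.45

0.45


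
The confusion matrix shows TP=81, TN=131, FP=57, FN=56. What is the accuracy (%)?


Accuracy = (TP+TN)/(TP+TN+FP+FN)
= (81+131)/(325)
= 212/325 = 65.23%

65.23%


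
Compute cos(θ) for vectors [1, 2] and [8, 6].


A·B = 1·8 + 2·6 = 20
‖A‖ = √5 = 2.2361, ‖B‖ = √100 = 10
cos = 20/(√5·√100) = 20/√500 = 0.8944

0.8944


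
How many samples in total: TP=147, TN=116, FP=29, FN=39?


Total = TP + TN + FP + FN
= 147 + 116 + 29 + 39
= 331
(Predicted positive: 176, predicted negative: 155)

331


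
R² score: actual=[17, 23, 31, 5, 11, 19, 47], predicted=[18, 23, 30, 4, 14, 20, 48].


ȳ = 21.8571
SS_res = Σ(y-ŷ)² = 14
SS_tot = Σ(y-ȳ)² = 1150.86
R² = 1 - SS_res/SS_tot = 1 - 0.0122 = 0.9878

0.9878


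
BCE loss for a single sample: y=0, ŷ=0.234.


BCE = -[y·ln(p) + (1-y)·ln(1-p)]
= -0 - 1·ln(1-0.234)
= -ln(0.766) = 0.2666

0.2666


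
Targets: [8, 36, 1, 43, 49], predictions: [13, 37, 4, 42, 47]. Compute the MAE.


Absolute errors: |8-13|=5, |36-37|=1, |1-4|=3, |43-42|=1, |49-47|=2
Sum = 12
MAE = 12/5 = 12/5

12/5


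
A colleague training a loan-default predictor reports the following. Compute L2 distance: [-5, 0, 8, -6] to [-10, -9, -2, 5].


d = √((-5+ 10)² + (0+ 9)² + (8+ 2)² + (-6-5)²)
  = √(25 + 81 + 100 + 121)
  = √327 = 18.0831

18.0831


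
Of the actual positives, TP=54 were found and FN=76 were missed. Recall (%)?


Recall = TP/(TP+FN)
= 54/(54+76)
= 54/130 = 41.54%

41.54%


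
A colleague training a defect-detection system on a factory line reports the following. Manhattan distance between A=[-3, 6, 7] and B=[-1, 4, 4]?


d = |-3+ 1| + |6-4| + |7-4|
  = 2 + 2 + 3
  = 7

7


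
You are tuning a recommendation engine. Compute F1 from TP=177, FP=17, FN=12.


Precision = 177/194 = 0.9124
Recall = 177/189 = 0.9365
F1 = 2·P·R/(P+R) = 2·TP/(2·TP+FP+FN) = 354/(354+17+12) = 354/383 = 0.9243

0.9243


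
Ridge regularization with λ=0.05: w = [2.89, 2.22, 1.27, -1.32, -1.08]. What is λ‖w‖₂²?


‖w‖₂² = (2.89)² + (2.22)² + (1.27)² + (-1.32)² + (-1.08)²
     = 8.3521 + 4.9284 + 1.6129 + 1.7424 + 1.1664
     = 17.8022
λ·‖w‖₂² = 0.05·17.8022 = 0.89011

0.89011


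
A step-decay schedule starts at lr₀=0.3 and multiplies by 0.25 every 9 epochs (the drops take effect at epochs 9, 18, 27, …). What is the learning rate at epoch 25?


n_drops = ⌊25/9⌋ = 2
lr = 0.3·0.25^2 = 0.3·0.0625 = 0.01875

0.01875


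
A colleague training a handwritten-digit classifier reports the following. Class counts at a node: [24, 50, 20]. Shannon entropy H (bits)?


Probabilities: [24/94, 50/94, 20/94] ≈ [0.2553, 0.5319, 0.2128]
H = -((24/94)·log₂(24/94) + (50/94)·log₂(50/94) + (20/94)·log₂(20/94))
  = 1.4623 bits

1.4623 bits


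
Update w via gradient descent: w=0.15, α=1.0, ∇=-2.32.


w_new = w - α·∇
= 0.15 - 1.0·-2.32
= 0.15 + 2.32
= 2.47

2.47


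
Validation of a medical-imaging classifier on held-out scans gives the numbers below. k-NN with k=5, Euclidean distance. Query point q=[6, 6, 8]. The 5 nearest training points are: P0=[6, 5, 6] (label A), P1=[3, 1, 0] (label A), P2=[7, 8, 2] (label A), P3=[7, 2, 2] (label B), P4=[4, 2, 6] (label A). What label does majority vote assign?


d(q,P0) = 2.2361  (label A)
d(q,P1) = 9.8995  (label A)
d(q,P2) = 6.4031  (label A)
d(q,P3) = 7.2801  (label B)
d(q,P4) = 4.899  (label A)
Votes: A=4, B=1
Majority → A

A


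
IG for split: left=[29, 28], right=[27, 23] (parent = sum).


Parent = [56, 51], H_parent = 0.9984
H_left = 0.9998 (n=57), H_right = 0.9954 (n=50)
H_children = (57/107)·0.9998 + (50/107)·0.9954 = 0.9977
IG = 0.9984 - 0.9977 = 0.0007

0.0007


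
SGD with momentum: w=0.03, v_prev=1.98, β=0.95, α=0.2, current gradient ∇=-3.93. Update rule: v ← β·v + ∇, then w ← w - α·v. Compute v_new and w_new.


v_new = 0.95·1.98 - 3.93 = 1.881 - 3.93 = -2.049
w_new = 0.03 - 0.2·-2.049 = 0.03 + 0.4098 = 0.4398

v_new=-2.049, w_new=0.4398


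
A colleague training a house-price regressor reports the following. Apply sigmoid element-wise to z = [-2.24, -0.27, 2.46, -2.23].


σ(-2.24) = 1/(1+e^2.24) = 0.0962
σ(-0.27) = 1/(1+e^0.27) = 0.4329
σ(2.46) = 1/(1+e^-2.46) = 0.9213
σ(-2.23) = 1/(1+e^2.23) = 0.0971
result = [0.0962, 0.4329, 0.9213, 0.0971]

[0.0962, 0.4329, 0.9213, 0.0971]


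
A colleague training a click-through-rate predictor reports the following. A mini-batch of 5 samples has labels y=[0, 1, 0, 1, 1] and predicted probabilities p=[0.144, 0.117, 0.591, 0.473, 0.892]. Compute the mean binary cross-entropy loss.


L[0] = -ln(1-0.144) = -ln(0.856) = 0.1555
L[1] = -ln(0.117) = 2.1456
L[2] = -ln(1-0.591) = -ln(0.409) = 0.894
L[3] = -ln(0.473) = 0.7487
L[4] = -ln(0.892) = 0.1143
mean = (0.1555 + 2.1456 + 0.894 + 0.7487 + 0.1143)/5 = 0.8116

0.8116


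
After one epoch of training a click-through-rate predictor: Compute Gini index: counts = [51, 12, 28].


Probabilities: [51/91, 12/91, 28/91] ≈ [0.5604, 0.1319, 0.3077]
Σpᵢ² = (2601 + 144 + 784)/91² = 3529/8281
Gini = 1 - Σpᵢ² = 1 - 3529/8281 = 0.5738

0.5738


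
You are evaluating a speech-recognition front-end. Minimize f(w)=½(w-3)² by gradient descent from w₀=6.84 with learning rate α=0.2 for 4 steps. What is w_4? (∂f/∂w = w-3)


step 1: grad = 6.84-3 = 3.84; w = 6.84 - 0.2·(3.84) = 6.072
step 2: grad = 6.072-3 = 3.072; w = 6.072 - 0.2·(3.072) = 5.4576
step 3: grad = 5.4576-3 = 2.4576; w = 5.4576 - 0.2·(2.4576) = 4.96608
step 4: grad = 4.96608-3 = 1.96608; w = 4.96608 - 0.2·(1.96608) = 4.572864

4.572864


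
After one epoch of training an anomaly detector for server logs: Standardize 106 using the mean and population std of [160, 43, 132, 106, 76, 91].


μ = 101.3333, σ = 37.7609
z = (106 - 101.3333)/37.7609 = 0.1236

0.1236


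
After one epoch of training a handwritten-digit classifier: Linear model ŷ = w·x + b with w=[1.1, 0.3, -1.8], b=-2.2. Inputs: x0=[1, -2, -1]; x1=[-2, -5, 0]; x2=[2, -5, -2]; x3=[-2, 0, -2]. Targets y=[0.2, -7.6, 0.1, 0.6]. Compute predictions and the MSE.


ŷ0 = (1.1)·(1) + (0.3)·(-2) + (-1.8)·(-1) - 2.2 = 0.1
ŷ1 = (1.1)·(-2) + (0.3)·(-5) + (-1.8)·(0) - 2.2 = -5.9
ŷ2 = (1.1)·(2) + (0.3)·(-5) + (-1.8)·(-2) - 2.2 = 2.1
ŷ3 = (1.1)·(-2) + (0.3)·(0) + (-1.8)·(-2) - 2.2 = -0.8
errors² = [0.01, 2.89, 4.0, 1.96]
MSE = 8.8600/4 = 2.215

2.215


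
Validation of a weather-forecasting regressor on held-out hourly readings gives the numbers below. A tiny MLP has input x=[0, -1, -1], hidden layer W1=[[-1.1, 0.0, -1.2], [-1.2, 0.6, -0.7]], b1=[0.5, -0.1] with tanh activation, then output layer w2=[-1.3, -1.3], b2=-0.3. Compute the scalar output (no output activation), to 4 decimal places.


z1[0] = (-1.1)·(0) + (0.0)·(-1) + (-1.2)·(-1) + 0.5 = 1.7
z1[1] = (-1.2)·(0) + (0.6)·(-1) + (-0.7)·(-1) - 0.1 = 0.0
h = tanh(z1) = [0.9354, 0.0]
output = (-1.3)·(0.9354) + (-1.3)·(0.0) - 0.3 = -1.516

-1.516


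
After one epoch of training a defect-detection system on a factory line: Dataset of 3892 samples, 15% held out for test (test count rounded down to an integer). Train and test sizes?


Test = ⌊3892·15/100⌋ = 583
Train = 3892 - 583 = 3309

Train: 3309, Test: 583


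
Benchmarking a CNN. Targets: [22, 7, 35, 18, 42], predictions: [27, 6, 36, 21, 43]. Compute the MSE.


Squared errors: (22-27)²=25, (7-6)²=1, (35-36)²=1, (18-21)²=9, (42-43)²=1
Sum = 37
MSE = 37/5 = 37/5

37/5


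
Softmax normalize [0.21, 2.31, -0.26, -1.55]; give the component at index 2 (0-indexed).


Exponentials: e^0.21=1.2337, e^2.31=10.0744, e^-0.26=0.7711, e^-1.55=0.2122
Sum = 12.2914
Softmax = [0.1004, 0.8196, 0.0627, 0.0173]
p[2] = 0.7711/12.2914 = 0.0627

0.0627


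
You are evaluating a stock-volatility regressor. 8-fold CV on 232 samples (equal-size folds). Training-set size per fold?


Fold size = 232/8 = 29
Training per fold = 232 - 29 = 203

203


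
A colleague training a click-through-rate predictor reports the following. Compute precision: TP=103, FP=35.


Precision = TP/(TP+FP)
= 103/(103+35)
= 103/138 = 74.64%

74.64%


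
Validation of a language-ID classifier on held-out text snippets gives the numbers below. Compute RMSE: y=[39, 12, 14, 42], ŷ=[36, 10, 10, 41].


MSE = 30/4 = 7.5
RMSE = √(30/4) = 2.7386

2.7386


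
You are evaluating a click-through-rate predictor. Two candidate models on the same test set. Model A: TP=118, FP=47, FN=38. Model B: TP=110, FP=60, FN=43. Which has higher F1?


Model A: P=118/165=0.7152, R=118/156=0.7564, F1=2PR/(P+R)=2TP/(2TP+FP+FN)=236/321=0.7352
Model B: P=110/170=0.6471, R=110/153=0.719, F1=2PR/(P+R)=2TP/(2TP+FP+FN)=220/323=0.6811
0.7352 > 0.6811 → Model A

Model A


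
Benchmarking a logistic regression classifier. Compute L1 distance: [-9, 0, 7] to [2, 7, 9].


d = |-9-2| + |0-7| + |7-9|
  = 11 + 7 + 2
  = 20

20


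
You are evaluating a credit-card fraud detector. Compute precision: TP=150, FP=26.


Precision = TP/(TP+FP)
= 150/(150+26)
= 150/176 = 85.23%

85.23%


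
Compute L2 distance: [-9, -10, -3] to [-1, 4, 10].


d = √((-9+ 1)² + (-10-4)² + (-3-10)²)
  = √(64 + 196 + 169)
  = √429 = 20.7123

20.7123


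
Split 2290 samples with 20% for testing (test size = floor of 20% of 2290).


Test = ⌊2290·20/100⌋ = 458
Train = 2290 - 458 = 1832

Train: 1832, Test: 458


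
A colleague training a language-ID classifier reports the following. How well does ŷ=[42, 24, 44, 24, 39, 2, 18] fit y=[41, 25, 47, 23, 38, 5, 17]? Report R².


ȳ = 28
SS_res = Σ(y-ŷ)² = 23
SS_tot = Σ(y-ȳ)² = 1314
R² = 1 - SS_res/SS_tot = 1 - 0.0175 = 0.9825

0.9825


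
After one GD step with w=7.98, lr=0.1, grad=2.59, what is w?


w_new = w - α·∇
= 7.98 - 0.1·2.59
= 7.98 - 0.259
= 7.721

7.721


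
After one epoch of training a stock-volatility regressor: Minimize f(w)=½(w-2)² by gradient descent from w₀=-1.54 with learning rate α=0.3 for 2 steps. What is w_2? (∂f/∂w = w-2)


step 1: grad = -1.54-2 = -3.54; w = -1.54 - 0.3·(-3.54) = -0.478
step 2: grad = -0.478-2 = -2.478; w = -0.478 - 0.3·(-2.478) = 0.2654

0.2654


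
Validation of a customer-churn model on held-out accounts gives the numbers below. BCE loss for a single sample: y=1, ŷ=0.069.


BCE = -[y·ln(p) + (1-y)·ln(1-p)]
= -1·ln(0.069) - 0
= -ln(0.069) = 2.6736

2.6736


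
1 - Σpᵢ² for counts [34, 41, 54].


Probabilities: [34/129, 41/129, 54/129] ≈ [0.2636, 0.3178, 0.4186]
Σpᵢ² = (1156 + 1681 + 2916)/129² = 5753/16641
Gini = 1 - Σpᵢ² = 1 - 5753/16641 = 0.6543

0.6543


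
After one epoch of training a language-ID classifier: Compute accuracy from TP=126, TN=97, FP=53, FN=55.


Accuracy = (TP+TN)/(TP+TN+FP+FN)
= (126+97)/(331)
= 223/331 = 67.37%

67.37%


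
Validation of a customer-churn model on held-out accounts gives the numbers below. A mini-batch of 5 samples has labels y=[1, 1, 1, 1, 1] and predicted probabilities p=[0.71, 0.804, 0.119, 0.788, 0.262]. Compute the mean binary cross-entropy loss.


L[0] = -ln(0.71) = 0.3425
L[1] = -ln(0.804) = 0.2182
L[2] = -ln(0.119) = 2.1286
L[3] = -ln(0.788) = 0.2383
L[4] = -ln(0.262) = 1.3394
mean = (0.3425 + 0.2182 + 2.1286 + 0.2383 + 1.3394)/5 = 0.8534

0.8534


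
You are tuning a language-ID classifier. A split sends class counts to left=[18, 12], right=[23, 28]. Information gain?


Parent = [41, 40], H_parent = 0.9999
H_left = 0.971 (n=30), H_right = 0.9931 (n=51)
H_children = (30/81)·0.971 + (51/81)·0.9931 = 0.9849
IG = 0.9999 - 0.9849 = 0.015

0.015


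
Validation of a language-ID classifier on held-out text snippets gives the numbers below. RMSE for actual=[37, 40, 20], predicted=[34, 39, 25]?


MSE = 35/3 = 11.6667
RMSE = √(35/3) = 3.4157

3.4157


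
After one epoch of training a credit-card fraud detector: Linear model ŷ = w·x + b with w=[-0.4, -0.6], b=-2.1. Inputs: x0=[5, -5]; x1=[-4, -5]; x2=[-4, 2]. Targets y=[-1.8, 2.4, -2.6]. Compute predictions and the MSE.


ŷ0 = (-0.4)·(5) + (-0.6)·(-5) - 2.1 = -1.1
ŷ1 = (-0.4)·(-4) + (-0.6)·(-5) - 2.1 = 2.5
ŷ2 = (-0.4)·(-4) + (-0.6)·(2) - 2.1 = -1.7
errors² = [0.49, 0.01, 0.81]
MSE = 1.3100/3 = 0.4367

0.4367


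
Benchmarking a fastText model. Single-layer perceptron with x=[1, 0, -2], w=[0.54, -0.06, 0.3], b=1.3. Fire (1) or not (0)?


z = (1)·(0.54) + (0)·(-0.06) + (-2)·(0.3) + 1.3
  = 1.24
step(z) = 1 (z≥0)

1


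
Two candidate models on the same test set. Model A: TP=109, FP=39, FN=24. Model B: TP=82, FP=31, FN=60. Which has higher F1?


Model A: P=109/148=0.7365, R=109/133=0.8195, F1=2PR/(P+R)=2TP/(2TP+FP+FN)=218/281=0.7758
Model B: P=82/113=0.7257, R=82/142=0.5775, F1=2PR/(P+R)=2TP/(2TP+FP+FN)=164/255=0.6431
0.7758 > 0.6431 → Model A

Model A


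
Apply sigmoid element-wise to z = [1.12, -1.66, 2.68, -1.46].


σ(1.12) = 1/(1+e^-1.12) = 0.754
σ(-1.66) = 1/(1+e^1.66) = 0.1598
σ(2.68) = 1/(1+e^-2.68) = 0.9358
σ(-1.46) = 1/(1+e^1.46) = 0.1885
result = [0.754, 0.1598, 0.9358, 0.1885]

[0.754, 0.1598, 0.9358, 0.1885]


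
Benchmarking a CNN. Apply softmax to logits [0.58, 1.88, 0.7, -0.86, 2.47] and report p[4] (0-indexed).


Exponentials: e^0.58=1.786, e^1.88=6.5535, e^0.7=2.0138, e^-0.86=0.4232, e^2.47=11.8224
Sum = 22.5989
Softmax = [0.079, 0.29, 0.0891, 0.0187, 0.5231]
p[4] = 11.8224/22.5989 = 0.5231

0.5231


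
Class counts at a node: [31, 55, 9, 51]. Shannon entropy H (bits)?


Probabilities: [31/146, 55/146, 9/146, 51/146] ≈ [0.2123, 0.3767, 0.0616, 0.3493]
H = -((31/146)·log₂(31/146) + (55/146)·log₂(55/146) + (9/146)·log₂(9/146) + (51/146)·log₂(51/146))
  = 1.7831 bits

1.7831 bits


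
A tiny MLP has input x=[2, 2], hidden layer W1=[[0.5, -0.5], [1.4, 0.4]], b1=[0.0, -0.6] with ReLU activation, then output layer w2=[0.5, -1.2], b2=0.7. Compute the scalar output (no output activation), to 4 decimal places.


z1[0] = (0.5)·(2) + (-0.5)·(2) + 0.0 = 0.0
z1[1] = (1.4)·(2) + (0.4)·(2) - 0.6 = 3.0
h = ReLU(z1) = [0.0, 3.0]
output = (0.5)·(0.0) + (-1.2)·(3.0) + 0.7 = -2.9

-2.9


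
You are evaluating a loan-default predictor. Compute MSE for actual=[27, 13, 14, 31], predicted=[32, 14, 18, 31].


Squared errors: (27-32)²=25, (13-14)²=1, (14-18)²=16, (31-31)²=0
Sum = 42
MSE = 42/4 = 21/2

21/2


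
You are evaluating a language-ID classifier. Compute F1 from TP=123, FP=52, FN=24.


Precision = 123/175 = 0.7029
Recall = 123/147 = 0.8367
F1 = 2·P·R/(P+R) = 2·TP/(2·TP+FP+FN) = 246/(246+52+24) = 246/322 = 0.764

0.764


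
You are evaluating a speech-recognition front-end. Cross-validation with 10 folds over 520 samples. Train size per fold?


Fold size = 520/10 = 52
Training per fold = 520 - 52 = 468

468


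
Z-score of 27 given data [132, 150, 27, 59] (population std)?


μ = 92, σ = 50.6902
z = (27 - 92)/50.6902 = -1.2823

-1.2823


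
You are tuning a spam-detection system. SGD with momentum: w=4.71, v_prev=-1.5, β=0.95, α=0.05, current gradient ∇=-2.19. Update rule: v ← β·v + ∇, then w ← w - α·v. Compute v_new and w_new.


v_new = 0.95·-1.5 - 2.19 = -1.425 - 2.19 = -3.615
w_new = 4.71 - 0.05·-3.615 = 4.71 + 0.18075 = 4.89075

v_new=-3.615, w_new=4.89075


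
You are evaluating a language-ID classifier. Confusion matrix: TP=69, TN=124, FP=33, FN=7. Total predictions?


Total = TP + TN + FP + FN
= 69 + 124 + 33 + 7
= 233
(Predicted positive: 102, predicted negative: 131)

233


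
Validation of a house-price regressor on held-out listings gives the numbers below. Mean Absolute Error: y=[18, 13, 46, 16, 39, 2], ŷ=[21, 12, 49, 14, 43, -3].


Absolute errors: |18-21|=3, |13-12|=1, |46-49|=3, |16-14|=2, |39-43|=4, |2+ 3|=5
Sum = 18
MAE = 18/6 = 3

3


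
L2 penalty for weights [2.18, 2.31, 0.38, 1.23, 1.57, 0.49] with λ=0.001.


‖w‖₂² = (2.18)² + (2.31)² + (0.38)² + (1.23)² + (1.57)² + (0.49)²
     = 4.7524 + 5.3361 + 0.1444 + 1.5129 + 2.4649 + 0.2401
     = 14.4508
λ·‖w‖₂² = 0.001·14.4508 = 0.014451

0.014451


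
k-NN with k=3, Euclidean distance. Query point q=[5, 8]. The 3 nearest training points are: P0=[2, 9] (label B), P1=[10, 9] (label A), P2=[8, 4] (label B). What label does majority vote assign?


d(q,P0) = 3.1623  (label B)
d(q,P1) = 5.099  (label A)
d(q,P2) = 5.0  (label B)
Votes: A=1, B=2
Majority → B

B


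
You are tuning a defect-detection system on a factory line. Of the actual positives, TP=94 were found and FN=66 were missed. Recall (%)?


Recall = TP/(TP+FN)
= 94/(94+66)
= 94/160 = 58.75%

58.75%


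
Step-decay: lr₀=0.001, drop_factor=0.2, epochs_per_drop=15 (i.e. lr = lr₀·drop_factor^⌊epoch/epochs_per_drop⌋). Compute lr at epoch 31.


n_drops = ⌊31/15⌋ = 2
lr = 0.001·0.2^2 = 0.001·0.04 = 0.00004

0.00004


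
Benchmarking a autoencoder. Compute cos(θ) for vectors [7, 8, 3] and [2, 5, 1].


A·B = 7·2 + 8·5 + 3·1 = 57
‖A‖ = √122 = 11.0454, ‖B‖ = √30 = 5.4772
cos = 57/(√122·√30) = 57/√3660 = 0.9422

0.9422


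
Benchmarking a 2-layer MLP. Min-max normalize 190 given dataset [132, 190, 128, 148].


min=128, max=190
(190-128)/(190-128) = 62/62 = 1.0

1.0


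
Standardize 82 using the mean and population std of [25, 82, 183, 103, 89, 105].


μ = 97.8333, σ = 46.4845
z = (82 - 97.8333)/46.4845 = -0.3406

-0.3406


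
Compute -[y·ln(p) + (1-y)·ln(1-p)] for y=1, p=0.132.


BCE = -[y·ln(p) + (1-y)·ln(1-p)]
= -1·ln(0.132) - 0
= -ln(0.132) = 2.025

2.025


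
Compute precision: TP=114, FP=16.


Precision = TP/(TP+FP)
= 114/(114+16)
= 114/130 = 87.69%

87.69%


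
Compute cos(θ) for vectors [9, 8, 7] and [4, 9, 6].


A·B = 9·4 + 8·9 + 7·6 = 150
‖A‖ = √194 = 13.9284, ‖B‖ = √133 = 11.5326
cos = 150/(√194·√133) = 150/√25802 = 0.9338

0.9338


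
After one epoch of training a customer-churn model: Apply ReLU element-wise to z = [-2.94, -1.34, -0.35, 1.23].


ReLU(-2.94) = max(0, -2.94) = 0.0
ReLU(-1.34) = max(0, -1.34) = 0.0
ReLU(-0.35) = max(0, -0.35) = 0.0
ReLU(1.23) = max(0, 1.23) = 1.23
result = [0.0, 0.0, 0.0, 1.23]

[0.0, 0.0, 0.0, 1.23]


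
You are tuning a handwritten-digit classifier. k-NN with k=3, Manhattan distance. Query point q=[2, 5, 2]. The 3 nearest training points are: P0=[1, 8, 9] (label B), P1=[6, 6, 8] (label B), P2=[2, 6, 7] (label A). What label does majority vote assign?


d(q,P0) = 11  (label B)
d(q,P1) = 11  (label B)
d(q,P2) = 6  (label A)
Votes: A=1, B=2
Majority → B

B


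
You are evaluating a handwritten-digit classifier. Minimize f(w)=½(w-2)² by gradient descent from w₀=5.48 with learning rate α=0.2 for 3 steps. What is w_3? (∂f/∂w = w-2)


step 1: grad = 5.48-2 = 3.48; w = 5.48 - 0.2·(3.48) = 4.784
step 2: grad = 4.784-2 = 2.784; w = 4.784 - 0.2·(2.784) = 4.2272
step 3: grad = 4.2272-2 = 2.2272; w = 4.2272 - 0.2·(2.2272) = 3.78176

3.78176


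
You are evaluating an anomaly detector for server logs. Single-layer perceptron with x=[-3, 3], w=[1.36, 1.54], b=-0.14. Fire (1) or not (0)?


z = (-3)·(1.36) + (3)·(1.54) - 0.14
  = 0.4
step(z) = 1 (z≥0)

1


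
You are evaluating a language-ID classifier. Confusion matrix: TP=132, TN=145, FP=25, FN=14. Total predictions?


Total = TP + TN + FP + FN
= 132 + 145 + 25 + 14
= 316
(Predicted positive: 157, predicted negative: 159)

316


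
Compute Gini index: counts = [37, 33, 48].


Probabilities: [37/118, 33/118, 48/118] ≈ [0.3136, 0.2797, 0.4068]
Σpᵢ² = (1369 + 1089 + 2304)/118² = 4762/13924
Gini = 1 - Σpᵢ² = 1 - 4762/13924 = 0.658

0.658


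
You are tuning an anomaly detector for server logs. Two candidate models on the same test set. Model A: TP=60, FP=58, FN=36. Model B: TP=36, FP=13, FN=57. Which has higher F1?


Model A: P=60/118=0.5085, R=60/96=0.625, F1=2PR/(P+R)=2TP/(2TP+FP+FN)=120/214=0.5607
Model B: P=36/49=0.7347, R=36/93=0.3871, F1=2PR/(P+R)=2TP/(2TP+FP+FN)=72/142=0.507
0.5607 > 0.507 → Model A

Model A


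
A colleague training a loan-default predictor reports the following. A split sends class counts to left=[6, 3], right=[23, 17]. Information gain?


Parent = [29, 20], H_parent = 0.9755
H_left = 0.9183 (n=9), H_right = 0.9837 (n=40)
H_children = (9/49)·0.9183 + (40/49)·0.9837 = 0.9717
IG = 0.9755 - 0.9717 = 0.0038

0.0038


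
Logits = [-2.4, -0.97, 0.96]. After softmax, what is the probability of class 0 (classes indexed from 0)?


Exponentials: e^-2.4=0.0907, e^-0.97=0.3791, e^0.96=2.6117
Sum = 3.0815
Softmax = [0.0294, 0.123, 0.8475]
p[0] = 0.0907/3.0815 = 0.0294

0.0294


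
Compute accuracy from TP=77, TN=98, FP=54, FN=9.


Accuracy = (TP+TN)/(TP+TN+FP+FN)
= (77+98)/(238)
= 175/238 = 73.53%

73.53%


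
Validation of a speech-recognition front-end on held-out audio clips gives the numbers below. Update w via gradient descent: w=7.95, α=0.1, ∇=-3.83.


w_new = w - α·∇
= 7.95 - 0.1·-3.83
= 7.95 + 0.383
= 8.333

8.333


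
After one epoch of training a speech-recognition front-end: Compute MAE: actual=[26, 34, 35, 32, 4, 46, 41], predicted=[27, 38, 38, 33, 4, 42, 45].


Absolute errors: |26-27|=1, |34-38|=4, |35-38|=3, |32-33|=1, |4-4|=0, |46-42|=4, |41-45|=4
Sum = 17
MAE = 17/7 = 17/7

17/7


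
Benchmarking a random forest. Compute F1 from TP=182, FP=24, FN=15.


Precision = 182/206 = 0.8835
Recall = 182/197 = 0.9239
F1 = 2·P·R/(P+R) = 2·TP/(2·TP+FP+FN) = 364/(364+24+15) = 364/403 = 0.9032

0.9032


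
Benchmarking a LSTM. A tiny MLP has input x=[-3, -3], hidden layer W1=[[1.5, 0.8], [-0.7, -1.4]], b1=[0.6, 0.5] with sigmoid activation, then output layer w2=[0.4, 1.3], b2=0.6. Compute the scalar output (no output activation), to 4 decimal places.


z1[0] = (1.5)·(-3) + (0.8)·(-3) + 0.6 = -6.3
z1[1] = (-0.7)·(-3) + (-1.4)·(-3) + 0.5 = 6.8
h = sigmoid(z1) = [0.0018, 0.9989]
output = (0.4)·(0.0018) + (1.3)·(0.9989) + 0.6 = 1.8993

1.8993


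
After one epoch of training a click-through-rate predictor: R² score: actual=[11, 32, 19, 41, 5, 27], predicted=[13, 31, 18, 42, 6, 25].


ȳ = 22.5
SS_res = Σ(y-ŷ)² = 12
SS_tot = Σ(y-ȳ)² = 903.5
R² = 1 - SS_res/SS_tot = 1 - 0.0133 = 0.9867

0.9867


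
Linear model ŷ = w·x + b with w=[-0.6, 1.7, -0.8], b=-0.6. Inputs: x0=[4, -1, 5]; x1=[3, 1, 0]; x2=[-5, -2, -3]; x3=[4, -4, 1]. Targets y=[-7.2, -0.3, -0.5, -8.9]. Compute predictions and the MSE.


ŷ0 = (-0.6)·(4) + (1.7)·(-1) + (-0.8)·(5) - 0.6 = -8.7
ŷ1 = (-0.6)·(3) + (1.7)·(1) + (-0.8)·(0) - 0.6 = -0.7
ŷ2 = (-0.6)·(-5) + (1.7)·(-2) + (-0.8)·(-3) - 0.6 = 1.4
ŷ3 = (-0.6)·(4) + (1.7)·(-4) + (-0.8)·(1) - 0.6 = -10.6
errors² = [2.25, 0.16, 3.61, 2.89]
MSE = 8.9100/4 = 2.2275

2.2275


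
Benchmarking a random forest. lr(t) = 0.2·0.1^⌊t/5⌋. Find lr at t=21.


n_drops = ⌊21/5⌋ = 4
lr = 0.2·0.1^4 = 0.2·0.0001 = 0.00002

0.00002


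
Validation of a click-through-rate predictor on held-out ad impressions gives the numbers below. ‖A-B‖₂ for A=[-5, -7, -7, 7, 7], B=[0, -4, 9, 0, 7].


d = √((-5-0)² + (-7+ 4)² + (-7-9)² + (7-0)² + (7-7)²)
  = √(25 + 9 + 256 + 49 + 0)
  = √339 = 18.412

18.412


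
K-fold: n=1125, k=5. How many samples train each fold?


Fold size = 1125/5 = 225
Training per fold = 1125 - 225 = 900

900


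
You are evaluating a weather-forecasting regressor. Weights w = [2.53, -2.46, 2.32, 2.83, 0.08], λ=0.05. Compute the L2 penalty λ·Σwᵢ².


‖w‖₂² = (2.53)² + (-2.46)² + (2.32)² + (2.83)² + (0.08)²
     = 6.4009 + 6.0516 + 5.3824 + 8.0089 + 0.0064
     = 25.8502
λ·‖w‖₂² = 0.05·25.8502 = 1.29251

1.29251


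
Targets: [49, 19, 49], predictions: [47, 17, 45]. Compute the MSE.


Squared errors: (49-47)²=4, (19-17)²=4, (49-45)²=16
Sum = 24
MSE = 24/3 = 8

8


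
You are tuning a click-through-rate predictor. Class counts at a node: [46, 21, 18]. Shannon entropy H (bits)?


Probabilities: [46/85, 21/85, 18/85] ≈ [0.5412, 0.2471, 0.2118]
H = -((46/85)·log₂(46/85) + (21/85)·log₂(21/85) + (18/85)·log₂(18/85))
  = 1.452 bits

1.452 bits


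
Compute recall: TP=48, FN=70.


Recall = TP/(TP+FN)
= 48/(48+70)
= 48/118 = 40.68%

40.68%


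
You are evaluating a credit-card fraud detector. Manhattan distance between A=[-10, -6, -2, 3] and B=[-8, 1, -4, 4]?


d = |-10+ 8| + |-6-1| + |-2+ 4| + |3-4|
  = 2 + 7 + 2 + 1
  = 12

12


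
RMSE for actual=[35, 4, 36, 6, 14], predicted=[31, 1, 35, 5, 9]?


MSE = 52/5 = 10.4
RMSE = √(52/5) = 3.2249

3.2249


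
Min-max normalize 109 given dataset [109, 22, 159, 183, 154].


min=22, max=183
(109-22)/(183-22) = 87/161 = 0.5404

0.5404


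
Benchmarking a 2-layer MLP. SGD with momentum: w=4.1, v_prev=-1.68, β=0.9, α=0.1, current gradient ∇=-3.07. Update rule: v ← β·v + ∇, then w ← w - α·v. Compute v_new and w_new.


v_new = 0.9·-1.68 - 3.07 = -1.512 - 3.07 = -4.582
w_new = 4.1 - 0.1·-4.582 = 4.1 + 0.4582 = 4.5582

v_new=-4.582, w_new=4.5582


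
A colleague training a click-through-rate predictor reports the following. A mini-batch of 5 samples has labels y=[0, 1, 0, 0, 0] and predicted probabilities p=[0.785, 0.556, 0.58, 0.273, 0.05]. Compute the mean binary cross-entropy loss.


L[0] = -ln(1-0.785) = -ln(0.215) = 1.5371
L[1] = -ln(0.556) = 0.587
L[2] = -ln(1-0.58) = -ln(0.42) = 0.8675
L[3] = -ln(1-0.273) = -ln(0.727) = 0.3188
L[4] = -ln(1-0.05) = -ln(0.95) = 0.0513
mean = (1.5371 + 0.587 + 0.8675 + 0.3188 + 0.0513)/5 = 0.6723

0.6723


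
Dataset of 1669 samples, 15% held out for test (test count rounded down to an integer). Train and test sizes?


Test = ⌊1669·15/100⌋ = 250
Train = 1669 - 250 = 1419

Train: 1419, Test: 250


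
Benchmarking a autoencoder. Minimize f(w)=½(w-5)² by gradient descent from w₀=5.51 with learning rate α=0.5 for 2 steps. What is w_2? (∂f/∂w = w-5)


step 1: grad = 5.51-5 = 0.51; w = 5.51 - 0.5·(0.51) = 5.255
step 2: grad = 5.255-5 = 0.255; w = 5.255 - 0.5·(0.255) = 5.1275

5.1275


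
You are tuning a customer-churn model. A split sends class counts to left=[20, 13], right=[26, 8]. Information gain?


Parent = [46, 21], H_parent = 0.8971
H_left = 0.9673 (n=33), H_right = 0.7871 (n=34)
H_children = (33/67)·0.9673 + (34/67)·0.7871 = 0.8759
IG = 0.8971 - 0.8759 = 0.0212

0.0212


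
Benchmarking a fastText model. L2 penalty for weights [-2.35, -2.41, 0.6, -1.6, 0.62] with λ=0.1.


‖w‖₂² = (-2.35)² + (-2.41)² + (0.6)² + (-1.6)² + (0.62)²
     = 5.5225 + 5.8081 + 0.36 + 2.56 + 0.3844
     = 14.635
λ·‖w‖₂² = 0.1·14.635 = 1.4635

1.4635


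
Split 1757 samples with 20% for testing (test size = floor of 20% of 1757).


Test = ⌊1757·20/100⌋ = 351
Train = 1757 - 351 = 1406

Train: 1406, Test: 351


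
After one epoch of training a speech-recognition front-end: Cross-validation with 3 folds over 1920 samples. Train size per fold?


Fold size = 1920/3 = 640
Training per fold = 1920 - 640 = 1280

1280


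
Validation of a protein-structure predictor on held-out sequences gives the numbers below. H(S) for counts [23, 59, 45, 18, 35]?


Probabilities: [23/180, 59/180, 45/180, 18/180, 35/180] ≈ [0.1278, 0.3278, 0.25, 0.1, 0.1944]
H = -((23/180)·log₂(23/180) + (59/180)·log₂(59/180) + (45/180)·log₂(45/180) + (18/180)·log₂(18/180) + (35/180)·log₂(35/180))
  = 2.1983 bits

2.1983 bits


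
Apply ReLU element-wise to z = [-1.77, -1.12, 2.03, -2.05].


ReLU(-1.77) = max(0, -1.77) = 0.0
ReLU(-1.12) = max(0, -1.12) = 0.0
ReLU(2.03) = max(0, 2.03) = 2.03
ReLU(-2.05) = max(0, -2.05) = 0.0
result = [0.0, 0.0, 2.03, 0.0]

[0.0, 0.0, 2.03, 0.0]


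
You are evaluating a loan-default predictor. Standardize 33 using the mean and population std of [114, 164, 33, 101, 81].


μ = 98.6, σ = 42.7392
z = (33 - 98.6)/42.7392 = -1.5349

-1.5349


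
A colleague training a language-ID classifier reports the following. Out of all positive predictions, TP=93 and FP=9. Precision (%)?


Precision = TP/(TP+FP)
= 93/(93+9)
= 93/102 = 91.18%

91.18%


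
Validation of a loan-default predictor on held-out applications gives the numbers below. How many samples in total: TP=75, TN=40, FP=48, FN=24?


Total = TP + TN + FP + FN
= 75 + 40 + 48 + 24
= 187
(Predicted positive: 123, predicted negative: 64)

187


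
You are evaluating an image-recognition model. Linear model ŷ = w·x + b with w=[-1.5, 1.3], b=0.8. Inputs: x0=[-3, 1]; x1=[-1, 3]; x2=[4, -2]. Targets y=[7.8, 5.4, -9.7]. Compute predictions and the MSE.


ŷ0 = (-1.5)·(-3) + (1.3)·(1) + 0.8 = 6.6
ŷ1 = (-1.5)·(-1) + (1.3)·(3) + 0.8 = 6.2
ŷ2 = (-1.5)·(4) + (1.3)·(-2) + 0.8 = -7.8
errors² = [1.44, 0.64, 3.61]
MSE = 5.6900/3 = 1.8967

1.8967


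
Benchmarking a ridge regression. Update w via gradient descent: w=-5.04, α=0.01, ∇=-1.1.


w_new = w - α·∇
= -5.04 - 0.01·-1.1
= -5.04 + 0.011
= -5.029

-5.029


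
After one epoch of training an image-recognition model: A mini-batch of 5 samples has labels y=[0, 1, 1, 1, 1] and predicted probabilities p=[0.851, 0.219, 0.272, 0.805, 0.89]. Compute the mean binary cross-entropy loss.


L[0] = -ln(1-0.851) = -ln(0.149) = 1.9038
L[1] = -ln(0.219) = 1.5187
L[2] = -ln(0.272) = 1.302
L[3] = -ln(0.805) = 0.2169
L[4] = -ln(0.89) = 0.1165
mean = (1.9038 + 1.5187 + 1.302 + 0.2169 + 0.1165)/5 = 1.0116

1.0116


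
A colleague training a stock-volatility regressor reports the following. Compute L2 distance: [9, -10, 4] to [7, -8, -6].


d = √((9-7)² + (-10+ 8)² + (4+ 6)²)
  = √(4 + 4 + 100)
  = √108 = 10.3923

10.3923


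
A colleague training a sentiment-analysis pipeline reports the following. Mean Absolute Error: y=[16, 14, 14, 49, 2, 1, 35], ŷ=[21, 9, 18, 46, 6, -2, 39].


Absolute errors: |16-21|=5, |14-9|=5, |14-18|=4, |49-46|=3, |2-6|=4, |1+ 2|=3, |35-39|=4
Sum = 28
MAE = 28/7 = 4

4


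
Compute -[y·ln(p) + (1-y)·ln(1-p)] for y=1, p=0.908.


BCE = -[y·ln(p) + (1-y)·ln(1-p)]
= -1·ln(0.908) - 0
= -ln(0.908) = 0.0965

0.0965


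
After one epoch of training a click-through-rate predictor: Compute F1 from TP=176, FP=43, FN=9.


Precision = 176/219 = 0.8037
Recall = 176/185 = 0.9514
F1 = 2·P·R/(P+R) = 2·TP/(2·TP+FP+FN) = 352/(352+43+9) = 352/404 = 0.8713

0.8713
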